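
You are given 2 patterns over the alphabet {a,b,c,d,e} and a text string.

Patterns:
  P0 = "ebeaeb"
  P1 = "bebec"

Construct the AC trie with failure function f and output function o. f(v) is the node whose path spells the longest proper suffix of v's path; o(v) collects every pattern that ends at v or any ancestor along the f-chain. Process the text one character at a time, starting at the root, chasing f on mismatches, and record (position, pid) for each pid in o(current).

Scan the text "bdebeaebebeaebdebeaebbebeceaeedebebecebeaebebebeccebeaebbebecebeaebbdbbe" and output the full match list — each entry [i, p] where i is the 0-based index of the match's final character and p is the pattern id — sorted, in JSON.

Build:
Trie (insert patterns):
  n0 'ε': b→7 e→1
  n1 'e': b→2
  n2 'eb': e→3
  n3 'ebe': a→4
  n4 'ebea': e→5
  n5 'ebeae': b→6
  n6 'ebeaeb': ·  [P0 ends]
  n7 'b': e→8
  n8 'be': b→9
  n9 'beb': e→10
  n10 'bebe': c→11
  n11 'bebec': ·  [P1 ends]

BFS fail/out derivation:
  n1('e'): parent n0 fail=0; on 'e' 0 → fail=0;  out ∅∪∅=∅
  n7('b'): parent n0 fail=0; on 'b' 0 → fail=0;  out ∅∪∅=∅
  n2('eb'): parent n1 fail=0; on 'b' 0 → fail=7;  out ∅∪∅=∅
  n8('be'): parent n7 fail=0; on 'e' 0 → fail=1;  out ∅∪∅=∅
  n3('ebe'): parent n2 fail=7; on 'e' 7 → fail=8;  out ∅∪∅=∅
  n9('beb'): parent n8 fail=1; on 'b' 1 → fail=2;  out ∅∪∅=∅
  n4('ebea'): parent n3 fail=8; on 'a' 8→1→0 → fail=0;  out ∅∪∅=∅
  n10('bebe'): parent n9 fail=2; on 'e' 2 → fail=3;  out ∅∪∅=∅
  n5('ebeae'): parent n4 fail=0; on 'e' 0 → fail=1;  out ∅∪∅=∅
  n11('bebec'): parent n10 fail=3; on 'c' 3→8→1→0 → fail=0;  out {1}∪∅={1}
  n6('ebeaeb'): parent n5 fail=1; on 'b' 1 → fail=2;  out {0}∪∅={0}

Scan:
i=0 'b': node 0→7
i=1 'd': node 7→0 (fail-walked)
i=2 'e': node 0→1
i=3 'b': node 1→2
i=4 'e': node 2→3
i=5 'a': node 3→4
i=6 'e': node 4→5
i=7 'b': node 5→6  ** P0@[2:7]
i=8 'e': node 6→3 (fail-walked)
i=9 'b': node 3→9 (fail-walked)
i=10 'e': node 9→10
i=11 'a': node 10→4 (fail-walked)
i=12 'e': node 4→5
i=13 'b': node 5→6  ** P0@[8:13]
i=14 'd': node 6→0 (fail-walked)
i=15 'e': node 0→1
i=16 'b': node 1→2
i=17 'e': node 2→3
i=18 'a': node 3→4
i=19 'e': node 4→5
i=20 'b': node 5→6  ** P0@[15:20]
i=21 'b': node 6→7 (fail-walked)
i=22 'e': node 7→8
i=23 'b': node 8→9
i=24 'e': node 9→10
i=25 'c': node 10→11  ** P1@[21:25]
i=26 'e': node 11→1 (fail-walked)
i=27 'a': node 1→0 (fail-walked)
i=28 'e': node 0→1
i=29 'e': node 1→1 (fail-walked)
i=30 'd': node 1→0 (fail-walked)
i=31 'e': node 0→1
i=32 'b': node 1→2
i=33 'e': node 2→3
i=34 'b': node 3→9 (fail-walked)
i=35 'e': node 9→10
i=36 'c': node 10→11  ** P1@[32:36]
i=37 'e': node 11→1 (fail-walked)
i=38 'b': node 1→2
i=39 'e': node 2→3
i=40 'a': node 3→4
i=41 'e': node 4→5
i=42 'b': node 5→6  ** P0@[37:42]
i=43 'e': node 6→3 (fail-walked)
i=44 'b': node 3→9 (fail-walked)
i=45 'e': node 9→10
i=46 'b': node 10→9 (fail-walked)
i=47 'e': node 9→10
i=48 'c': node 10→11  ** P1@[44:48]
i=49 'c': node 11→0 (fail-walked)
i=50 'e': node 0→1
i=51 'b': node 1→2
i=52 'e': node 2→3
i=53 'a': node 3→4
i=54 'e': node 4→5
i=55 'b': node 5→6  ** P0@[50:55]
i=56 'b': node 6→7 (fail-walked)
i=57 'e': node 7→8
i=58 'b': node 8→9
i=59 'e': node 9→10
i=60 'c': node 10→11  ** P1@[56:60]
i=61 'e': node 11→1 (fail-walked)
i=62 'b': node 1→2
i=63 'e': node 2→3
i=64 'a': node 3→4
i=65 'e': node 4→5
i=66 'b': node 5→6  ** P0@[61:66]
i=67 'b': node 6→7 (fail-walked)
i=68 'd': node 7→0 (fail-walked)
i=69 'b': node 0→7
i=70 'b': node 7→7 (fail-walked)
i=71 'e': node 7→8

Result: [[7,0],[13,0],[20,0],[25,1],[36,1],[42,0],[48,1],[55,0],[60,1],[66,0]]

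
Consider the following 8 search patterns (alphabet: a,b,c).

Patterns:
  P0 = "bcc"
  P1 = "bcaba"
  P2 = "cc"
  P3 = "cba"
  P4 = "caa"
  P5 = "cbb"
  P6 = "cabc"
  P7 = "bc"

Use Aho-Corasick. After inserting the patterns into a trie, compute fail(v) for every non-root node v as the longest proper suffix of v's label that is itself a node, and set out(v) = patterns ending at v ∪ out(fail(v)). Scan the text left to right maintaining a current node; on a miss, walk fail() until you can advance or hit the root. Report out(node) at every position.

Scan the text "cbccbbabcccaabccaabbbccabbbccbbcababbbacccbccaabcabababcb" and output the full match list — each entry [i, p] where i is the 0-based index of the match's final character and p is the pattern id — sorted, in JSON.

Construct AC machine:
Trie nodes:
  0='ε' goto b→1 c→7
  1='b' goto c→2
  2='bc' goto a→4 c→3  ←P7
  3='bcc' goto ·  ←P0
  4='bca' goto b→5
  5='bcab' goto a→6
  6='bcaba' goto ·  ←P1
  7='c' goto a→11 b→9 c→8
  8='cc' goto ·  ←P2
  9='cb' goto a→10 b→13
  10='cba' goto ·  ←P3
  11='ca' goto a→12 b→14
  12='caa' goto ·  ←P4
  13='cbb' goto ·  ←P5
  14='cab' goto c→15
  15='cabc' goto ·  ←P6

BFS fail/out derivation:
  n1('b'): parent n0 fail=0; on 'b' 0 → fail=0;  out ∅∪∅=∅
  n7('c'): parent n0 fail=0; on 'c' 0 → fail=0;  out ∅∪∅=∅
  n2('bc'): parent n1 fail=0; on 'c' 0 → fail=7;  out {7}∪∅={7}
  n8('cc'): parent n7 fail=0; on 'c' 0 → fail=7;  out {2}∪∅={2}
  n9('cb'): parent n7 fail=0; on 'b' 0 → fail=1;  out ∅∪∅=∅
  n11('ca'): parent n7 fail=0; on 'a' 0 → fail=0;  out ∅∪∅=∅
  n3('bcc'): parent n2 fail=7; on 'c' 7 → fail=8;  out {0}∪{2}={0,2}
  n4('bca'): parent n2 fail=7; on 'a' 7 → fail=11;  out ∅∪∅=∅
  n10('cba'): parent n9 fail=1; on 'a' 1→0 → fail=0;  out {3}∪∅={3}
  n12('caa'): parent n11 fail=0; on 'a' 0 → fail=0;  out {4}∪∅={4}
  n13('cbb'): parent n9 fail=1; on 'b' 1→0 → fail=1;  out {5}∪∅={5}
  n14('cab'): parent n11 fail=0; on 'b' 0 → fail=1;  out ∅∪∅=∅
  n5('bcab'): parent n4 fail=11; on 'b' 11 → fail=14;  out ∅∪∅=∅
  n15('cabc'): parent n14 fail=1; on 'c' 1 → fail=2;  out {6}∪{7}={6,7}
  n6('bcaba'): parent n5 fail=14; on 'a' 14→1→0 → fail=0;  out {1}∪∅={1}

Text stream:
[0] read 'c'  n0⇒n7
[1] read 'b'  n7⇒n9
[2] read 'c'  n9⇒n2 ·f  ** P7@[1:2]
[3] read 'c'  n2⇒n3  ** P0@[1:3],P2@[2:3]
[4] read 'b'  n3⇒n9 ·f
[5] read 'b'  n9⇒n13  ** P5@[3:5]
[6] read 'a'  n13⇒n0 ·f
[7] read 'b'  n0⇒n1
[8] read 'c'  n1⇒n2  ** P7@[7:8]
[9] read 'c'  n2⇒n3  ** P0@[7:9],P2@[8:9]
[10] read 'c'  n3⇒n8 ·f  ** P2@[9:10]
[11] read 'a'  n8⇒n11 ·f
[12] read 'a'  n11⇒n12  ** P4@[10:12]
[13] read 'b'  n12⇒n1 ·f
[14] read 'c'  n1⇒n2  ** P7@[13:14]
[15] read 'c'  n2⇒n3  ** P0@[13:15],P2@[14:15]
[16] read 'a'  n3⇒n11 ·f
[17] read 'a'  n11⇒n12  ** P4@[15:17]
[18] read 'b'  n12⇒n1 ·f
[19] read 'b'  n1⇒n1 ·f
[20] read 'b'  n1⇒n1 ·f
[21] read 'c'  n1⇒n2  ** P7@[20:21]
[22] read 'c'  n2⇒n3  ** P0@[20:22],P2@[21:22]
[23] read 'a'  n3⇒n11 ·f
[24] read 'b'  n11⇒n14
[25] read 'b'  n14⇒n1 ·f
[26] read 'b'  n1⇒n1 ·f
[27] read 'c'  n1⇒n2  ** P7@[26:27]
[28] read 'c'  n2⇒n3  ** P0@[26:28],P2@[27:28]
[29] read 'b'  n3⇒n9 ·f
[30] read 'b'  n9⇒n13  ** P5@[28:30]
[31] read 'c'  n13⇒n2 ·f  ** P7@[30:31]
[32] read 'a'  n2⇒n4
[33] read 'b'  n4⇒n5
[34] read 'a'  n5⇒n6  ** P1@[30:34]
[35] read 'b'  n6⇒n1 ·f
[36] read 'b'  n1⇒n1 ·f
[37] read 'b'  n1⇒n1 ·f
[38] read 'a'  n1⇒n0 ·f
[39] read 'c'  n0⇒n7
[40] read 'c'  n7⇒n8  ** P2@[39:40]
[41] read 'c'  n8⇒n8 ·f  ** P2@[40:41]
[42] read 'b'  n8⇒n9 ·f
[43] read 'c'  n9⇒n2 ·f  ** P7@[42:43]
[44] read 'c'  n2⇒n3  ** P0@[42:44],P2@[43:44]
[45] read 'a'  n3⇒n11 ·f
[46] read 'a'  n11⇒n12  ** P4@[44:46]
[47] read 'b'  n12⇒n1 ·f
[48] read 'c'  n1⇒n2  ** P7@[47:48]
[49] read 'a'  n2⇒n4
[50] read 'b'  n4⇒n5
[51] read 'a'  n5⇒n6  ** P1@[47:51]
[52] read 'b'  n6⇒n1 ·f
[53] read 'a'  n1⇒n0 ·f
[54] read 'b'  n0⇒n1
[55] read 'c'  n1⇒n2  ** P7@[54:55]
[56] read 'b'  n2⇒n9 ·f

Result: [[2,7],[3,0],[3,2],[5,5],[8,7],[9,0],[9,2],[10,2],[12,4],[14,7],[15,0],[15,2],[17,4],[21,7],[22,0],[22,2],[27,7],[28,0],[28,2],[30,5],[31,7],[34,1],[40,2],[41,2],[43,7],[44,0],[44,2],[46,4],[48,7],[51,1],[55,7]]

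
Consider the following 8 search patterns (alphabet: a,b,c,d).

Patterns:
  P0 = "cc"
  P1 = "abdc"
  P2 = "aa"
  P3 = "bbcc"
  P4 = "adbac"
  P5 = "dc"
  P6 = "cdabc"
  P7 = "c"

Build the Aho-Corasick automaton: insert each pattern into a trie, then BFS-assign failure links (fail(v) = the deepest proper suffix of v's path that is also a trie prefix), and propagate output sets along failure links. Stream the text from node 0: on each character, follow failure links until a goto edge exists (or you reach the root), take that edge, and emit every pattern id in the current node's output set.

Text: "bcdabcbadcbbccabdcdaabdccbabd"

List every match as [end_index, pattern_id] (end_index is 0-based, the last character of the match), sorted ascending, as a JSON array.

Build automaton:
Trie nodes:
  0='ε' goto a→3 b→8 c→1 d→16
  1='c' goto c→2 d→18  [P7 ends]
  2='cc' goto ·  [P0 ends]
  3='a' goto a→7 b→4 d→12
  4='ab' goto d→5
  5='abd' goto c→6
  6='abdc' goto ·  [P1 ends]
  7='aa' goto ·  [P2 ends]
  8='b' goto b→9
  9='bb' goto c→10
  10='bbc' goto c→11
  11='bbcc' goto ·  [P3 ends]
  12='ad' goto b→13
  13='adb' goto a→14
  14='adba' goto c→15
  15='adbac' goto ·  [P4 ends]
  16='d' goto c→17
  17='dc' goto ·  [P5 ends]
  18='cd' goto a→19
  19='cda' goto b→20
  20='cdab' goto c→21
  21='cdabc' goto ·  [P6 ends]

Failure links (BFS by depth):
  fail(1) 'c': from fail(0)=0 chase 'c': 0 ⇒ 0;  out={7}∪out(0)={7}
  fail(3) 'a': from fail(0)=0 chase 'a': 0 ⇒ 0;  out=∅∪out(0)=∅
  fail(8) 'b': from fail(0)=0 chase 'b': 0 ⇒ 0;  out=∅∪out(0)=∅
  fail(16) 'd': from fail(0)=0 chase 'd': 0 ⇒ 0;  out=∅∪out(0)=∅
  fail(2) 'cc': from fail(1)=0 chase 'c': 0 ⇒ 1;  out={0}∪out(1)={0,7}
  fail(4) 'ab': from fail(3)=0 chase 'b': 0 ⇒ 8;  out=∅∪out(8)=∅
  fail(7) 'aa': from fail(3)=0 chase 'a': 0 ⇒ 3;  out={2}∪out(3)={2}
  fail(9) 'bb': from fail(8)=0 chase 'b': 0 ⇒ 8;  out=∅∪out(8)=∅
  fail(12) 'ad': from fail(3)=0 chase 'd': 0 ⇒ 16;  out=∅∪out(16)=∅
  fail(17) 'dc': from fail(16)=0 chase 'c': 0 ⇒ 1;  out={5}∪out(1)={5,7}
  fail(18) 'cd': from fail(1)=0 chase 'd': 0 ⇒ 16;  out=∅∪out(16)=∅
  fail(5) 'abd': from fail(4)=8 chase 'd': 8→0 ⇒ 16;  out=∅∪out(16)=∅
  fail(10) 'bbc': from fail(9)=8 chase 'c': 8→0 ⇒ 1;  out=∅∪out(1)={7}
  fail(13) 'adb': from fail(12)=16 chase 'b': 16→0 ⇒ 8;  out=∅∪out(8)=∅
  fail(19) 'cda': from fail(18)=16 chase 'a': 16→0 ⇒ 3;  out=∅∪out(3)=∅
  fail(6) 'abdc': from fail(5)=16 chase 'c': 16 ⇒ 17;  out={1}∪out(17)={1,5,7}
  fail(11) 'bbcc': from fail(10)=1 chase 'c': 1 ⇒ 2;  out={3}∪out(2)={0,3,7}
  fail(14) 'adba': from fail(13)=8 chase 'a': 8→0 ⇒ 3;  out=∅∪out(3)=∅
  fail(20) 'cdab': from fail(19)=3 chase 'b': 3 ⇒ 4;  out=∅∪out(4)=∅
  fail(15) 'adbac': from fail(14)=3 chase 'c': 3→0 ⇒ 1;  out={4}∪out(1)={4,7}
  fail(21) 'cdabc': from fail(20)=4 chase 'c': 4→8→0 ⇒ 1;  out={6}∪out(1)={6,7}

Text stream:
pos 0 'b': at 8
pos 1 'c': at 1 (via fail)  → match P7@[1:1]
pos 2 'd': at 18
pos 3 'a': at 19
pos 4 'b': at 20
pos 5 'c': at 21  → match P6@[1:5],P7@[5:5]
pos 6 'b': at 8 (via fail)
pos 7 'a': at 3 (via fail)
pos 8 'd': at 12
pos 9 'c': at 17 (via fail)  → match P5@[8:9],P7@[9:9]
pos 10 'b': at 8 (via fail)
pos 11 'b': at 9
pos 12 'c': at 10  → match P7@[12:12]
pos 13 'c': at 11  → match P0@[12:13],P3@[10:13],P7@[13:13]
pos 14 'a': at 3 (via fail)
pos 15 'b': at 4
pos 16 'd': at 5
pos 17 'c': at 6  → match P1@[14:17],P5@[16:17],P7@[17:17]
pos 18 'd': at 18 (via fail)
pos 19 'a': at 19
pos 20 'a': at 7 (via fail)  → match P2@[19:20]
pos 21 'b': at 4 (via fail)
pos 22 'd': at 5
pos 23 'c': at 6  → match P1@[20:23],P5@[22:23],P7@[23:23]
pos 24 'c': at 2 (via fail)  → match P0@[23:24],P7@[24:24]
pos 25 'b': at 8 (via fail)
pos 26 'a': at 3 (via fail)
pos 27 'b': at 4
pos 28 'd': at 5

Matches: [[1,7],[5,6],[5,7],[9,5],[9,7],[12,7],[13,0],[13,3],[13,7],[17,1],[17,5],[17,7],[20,2],[23,1],[23,5],[23,7],[24,0],[24,7]]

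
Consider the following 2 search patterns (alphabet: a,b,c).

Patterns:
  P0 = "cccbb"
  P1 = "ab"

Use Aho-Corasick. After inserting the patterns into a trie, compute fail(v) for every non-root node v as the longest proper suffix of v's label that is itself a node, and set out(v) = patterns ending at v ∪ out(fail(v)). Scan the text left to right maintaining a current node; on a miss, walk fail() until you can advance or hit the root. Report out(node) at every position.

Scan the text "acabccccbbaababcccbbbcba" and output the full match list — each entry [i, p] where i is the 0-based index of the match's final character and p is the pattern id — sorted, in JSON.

Build:
Trie nodes:
  0='ε' goto a→6 c→1
  1='c' goto c→2
  2='cc' goto c→3
  3='ccc' goto b→4
  4='cccb' goto b→5
  5='cccbb' goto ·  [P0 ends]
  6='a' goto b→7
  7='ab' goto ·  [P1 ends]

BFS fail/out derivation:
  fail(1) 'c': from fail(0)=0 chase 'c': 0 ⇒ 0;  out=∅∪out(0)=∅
  fail(6) 'a': from fail(0)=0 chase 'a': 0 ⇒ 0;  out=∅∪out(0)=∅
  fail(2) 'cc': from fail(1)=0 chase 'c': 0 ⇒ 1;  out=∅∪out(1)=∅
  fail(7) 'ab': from fail(6)=0 chase 'b': 0 ⇒ 0;  out={1}∪out(0)={1}
  fail(3) 'ccc': from fail(2)=1 chase 'c': 1 ⇒ 2;  out=∅∪out(2)=∅
  fail(4) 'cccb': from fail(3)=2 chase 'b': 2→1→0 ⇒ 0;  out=∅∪out(0)=∅
  fail(5) 'cccbb': from fail(4)=0 chase 'b': 0 ⇒ 0;  out={0}∪out(0)={0}

Run:
[0] read 'a'  n0⇒n6
[1] read 'c'  n6⇒n1 ·f
[2] read 'a'  n1⇒n6 ·f
[3] read 'b'  n6⇒n7  → match P1@[2:3]
[4] read 'c'  n7⇒n1 ·f
[5] read 'c'  n1⇒n2
[6] read 'c'  n2⇒n3
[7] read 'c'  n3⇒n3 ·f
[8] read 'b'  n3⇒n4
[9] read 'b'  n4⇒n5  → match P0@[5:9]
[10] read 'a'  n5⇒n6 ·f
[11] read 'a'  n6⇒n6 ·f
[12] read 'b'  n6⇒n7  → match P1@[11:12]
[13] read 'a'  n7⇒n6 ·f
[14] read 'b'  n6⇒n7  → match P1@[13:14]
[15] read 'c'  n7⇒n1 ·f
[16] read 'c'  n1⇒n2
[17] read 'c'  n2⇒n3
[18] read 'b'  n3⇒n4
[19] read 'b'  n4⇒n5  → match P0@[15:19]
[20] read 'b'  n5⇒n0 ·f
[21] read 'c'  n0⇒n1
[22] read 'b'  n1⇒n0 ·f
[23] read 'a'  n0⇒n6

Result: [[3,1],[9,0],[12,1],[14,1],[19,0]]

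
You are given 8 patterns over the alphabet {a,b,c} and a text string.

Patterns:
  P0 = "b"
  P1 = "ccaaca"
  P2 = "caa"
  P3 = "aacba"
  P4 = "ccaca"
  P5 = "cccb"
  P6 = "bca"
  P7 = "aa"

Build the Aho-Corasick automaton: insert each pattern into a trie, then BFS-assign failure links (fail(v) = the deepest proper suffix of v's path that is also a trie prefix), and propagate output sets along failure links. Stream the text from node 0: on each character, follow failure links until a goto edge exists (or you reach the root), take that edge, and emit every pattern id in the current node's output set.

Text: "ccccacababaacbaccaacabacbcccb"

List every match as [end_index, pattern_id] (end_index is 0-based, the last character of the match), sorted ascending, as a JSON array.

Construct AC machine:
Trie nodes:
  n0 'ε': a→10 b→1 c→2
  n1 'b': c→19  ←P0
  n2 'c': a→8 c→3
  n3 'cc': a→4 c→17
  n4 'cca': a→5 c→15
  n5 'ccaa': c→6
  n6 'ccaac': a→7
  n7 'ccaaca': ·  ←P1
  n8 'ca': a→9
  n9 'caa': ·  ←P2
  n10 'a': a→11
  n11 'aa': c→12  ←P7
  n12 'aac': b→13
  n13 'aacb': a→14
  n14 'aacba': ·  ←P3
  n15 'ccac': a→16
  n16 'ccaca': ·  ←P4
  n17 'ccc': b→18
  n18 'cccb': ·  ←P5
  n19 'bc': a→20
  n20 'bca': ·  ←P6

Failure links (BFS by depth):
  n1('b'): parent n0 fail=0; on 'b' 0 → fail=0;  out {0}∪∅={0}
  n2('c'): parent n0 fail=0; on 'c' 0 → fail=0;  out ∅∪∅=∅
  n10('a'): parent n0 fail=0; on 'a' 0 → fail=0;  out ∅∪∅=∅
  n3('cc'): parent n2 fail=0; on 'c' 0 → fail=2;  out ∅∪∅=∅
  n8('ca'): parent n2 fail=0; on 'a' 0 → fail=10;  out ∅∪∅=∅
  n11('aa'): parent n10 fail=0; on 'a' 0 → fail=10;  out {7}∪∅={7}
  n19('bc'): parent n1 fail=0; on 'c' 0 → fail=2;  out ∅∪∅=∅
  n4('cca'): parent n3 fail=2; on 'a' 2 → fail=8;  out ∅∪∅=∅
  n9('caa'): parent n8 fail=10; on 'a' 10 → fail=11;  out {2}∪{7}={2,7}
  n12('aac'): parent n11 fail=10; on 'c' 10→0 → fail=2;  out ∅∪∅=∅
  n17('ccc'): parent n3 fail=2; on 'c' 2 → fail=3;  out ∅∪∅=∅
  n20('bca'): parent n19 fail=2; on 'a' 2 → fail=8;  out {6}∪∅={6}
  n5('ccaa'): parent n4 fail=8; on 'a' 8 → fail=9;  out ∅∪{2,7}={2,7}
  n13('aacb'): parent n12 fail=2; on 'b' 2→0 → fail=1;  out ∅∪{0}={0}
  n15('ccac'): parent n4 fail=8; on 'c' 8→10→0 → fail=2;  out ∅∪∅=∅
  n18('cccb'): parent n17 fail=3; on 'b' 3→2→0 → fail=1;  out {5}∪{0}={0,5}
  n6('ccaac'): parent n5 fail=9; on 'c' 9→11 → fail=12;  out ∅∪∅=∅
  n14('aacba'): parent n13 fail=1; on 'a' 1→0 → fail=10;  out {3}∪∅={3}
  n16('ccaca'): parent n15 fail=2; on 'a' 2 → fail=8;  out {4}∪∅={4}
  n7('ccaaca'): parent n6 fail=12; on 'a' 12→2 → fail=8;  out {1}∪∅={1}

Scan:
[0] read 'c'  n0⇒n2
[1] read 'c'  n2⇒n3
[2] read 'c'  n3⇒n17
[3] read 'c'  n17⇒n17 (fail-walked)
[4] read 'a'  n17⇒n4 (fail-walked)
[5] read 'c'  n4⇒n15
[6] read 'a'  n15⇒n16  ** P4@[2:6]
[7] read 'b'  n16⇒n1 (fail-walked)  ** P0@[7:7]
[8] read 'a'  n1⇒n10 (fail-walked)
[9] read 'b'  n10⇒n1 (fail-walked)  ** P0@[9:9]
[10] read 'a'  n1⇒n10 (fail-walked)
[11] read 'a'  n10⇒n11  ** P7@[10:11]
[12] read 'c'  n11⇒n12
[13] read 'b'  n12⇒n13  ** P0@[13:13]
[14] read 'a'  n13⇒n14  ** P3@[10:14]
[15] read 'c'  n14⇒n2 (fail-walked)
[16] read 'c'  n2⇒n3
[17] read 'a'  n3⇒n4
[18] read 'a'  n4⇒n5  ** P2@[16:18],P7@[17:18]
[19] read 'c'  n5⇒n6
[20] read 'a'  n6⇒n7  ** P1@[15:20]
[21] read 'b'  n7⇒n1 (fail-walked)  ** P0@[21:21]
[22] read 'a'  n1⇒n10 (fail-walked)
[23] read 'c'  n10⇒n2 (fail-walked)
[24] read 'b'  n2⇒n1 (fail-walked)  ** P0@[24:24]
[25] read 'c'  n1⇒n19
[26] read 'c'  n19⇒n3 (fail-walked)
[27] read 'c'  n3⇒n17
[28] read 'b'  n17⇒n18  ** P0@[28:28],P5@[25:28]

Matches: [[6,4],[7,0],[9,0],[11,7],[13,0],[14,3],[18,2],[18,7],[20,1],[21,0],[24,0],[28,0],[28,5]]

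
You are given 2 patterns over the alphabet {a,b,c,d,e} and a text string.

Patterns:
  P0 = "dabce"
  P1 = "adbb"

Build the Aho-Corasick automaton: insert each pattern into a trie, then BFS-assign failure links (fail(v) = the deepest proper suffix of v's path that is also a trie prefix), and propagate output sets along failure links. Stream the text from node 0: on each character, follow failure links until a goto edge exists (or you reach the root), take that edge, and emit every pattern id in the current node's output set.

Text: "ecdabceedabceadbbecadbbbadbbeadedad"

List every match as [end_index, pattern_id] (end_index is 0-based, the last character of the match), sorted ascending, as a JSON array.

Build automaton:
Trie nodes:
  0='ε' goto a→6 d→1
  1='d' goto a→2
  2='da' goto b→3
  3='dab' goto c→4
  4='dabc' goto e→5
  5='dabce' goto ·  [P0 ends]
  6='a' goto d→7
  7='ad' goto b→8
  8='adb' goto b→9
  9='adbb' goto ·  [P1 ends]

Failure links (BFS by depth):
  n1('d'): parent n0 fail=0; on 'd' 0 → fail=0;  out ∅∪∅=∅
  n6('a'): parent n0 fail=0; on 'a' 0 → fail=0;  out ∅∪∅=∅
  n2('da'): parent n1 fail=0; on 'a' 0 → fail=6;  out ∅∪∅=∅
  n7('ad'): parent n6 fail=0; on 'd' 0 → fail=1;  out ∅∪∅=∅
  n3('dab'): parent n2 fail=6; on 'b' 6→0 → fail=0;  out ∅∪∅=∅
  n8('adb'): parent n7 fail=1; on 'b' 1→0 → fail=0;  out ∅∪∅=∅
  n4('dabc'): parent n3 fail=0; on 'c' 0 → fail=0;  out ∅∪∅=∅
  n9('adbb'): parent n8 fail=0; on 'b' 0 → fail=0;  out {1}∪∅={1}
  n5('dabce'): parent n4 fail=0; on 'e' 0 → fail=0;  out {0}∪∅={0}

Scan:
pos 0 'e': at 0
pos 1 'c': at 0
pos 2 'd': at 1
pos 3 'a': at 2
pos 4 'b': at 3
pos 5 'c': at 4
pos 6 'e': at 5  emit P0@[2:6]
pos 7 'e': at 0 (fail-walked)
pos 8 'd': at 1
pos 9 'a': at 2
pos 10 'b': at 3
pos 11 'c': at 4
pos 12 'e': at 5  emit P0@[8:12]
pos 13 'a': at 6 (fail-walked)
pos 14 'd': at 7
pos 15 'b': at 8
pos 16 'b': at 9  emit P1@[13:16]
pos 17 'e': at 0 (fail-walked)
pos 18 'c': at 0
pos 19 'a': at 6
pos 20 'd': at 7
pos 21 'b': at 8
pos 22 'b': at 9  emit P1@[19:22]
pos 23 'b': at 0 (fail-walked)
pos 24 'a': at 6
pos 25 'd': at 7
pos 26 'b': at 8
pos 27 'b': at 9  emit P1@[24:27]
pos 28 'e': at 0 (fail-walked)
pos 29 'a': at 6
pos 30 'd': at 7
pos 31 'e': at 0 (fail-walked)
pos 32 'd': at 1
pos 33 'a': at 2
pos 34 'd': at 7 (fail-walked)

Result: [[6,0],[12,0],[16,1],[22,1],[27,1]]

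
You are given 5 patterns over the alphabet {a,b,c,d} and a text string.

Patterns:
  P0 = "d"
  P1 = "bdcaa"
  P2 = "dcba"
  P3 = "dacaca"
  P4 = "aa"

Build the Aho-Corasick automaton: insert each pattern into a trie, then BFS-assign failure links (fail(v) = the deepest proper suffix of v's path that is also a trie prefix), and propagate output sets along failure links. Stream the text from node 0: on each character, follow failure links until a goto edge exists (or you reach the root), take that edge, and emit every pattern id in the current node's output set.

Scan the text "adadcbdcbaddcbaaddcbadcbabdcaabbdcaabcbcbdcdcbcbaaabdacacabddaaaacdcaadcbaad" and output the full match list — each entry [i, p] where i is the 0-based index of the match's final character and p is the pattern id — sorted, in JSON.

Build automaton:
Trie nodes:
  0='ε' goto a→15 b→2 d→1
  1='d' goto a→10 c→7  ←P0
  2='b' goto d→3
  3='bd' goto c→4
  4='bdc' goto a→5
  5='bdca' goto a→6
  6='bdcaa' goto ·  ←P1
  7='dc' goto b→8
  8='dcb' goto a→9
  9='dcba' goto ·  ←P2
  10='da' goto c→11
  11='dac' goto a→12
  12='daca' goto c→13
  13='dacac' goto a→14
  14='dacaca' goto ·  ←P3
  15='a' goto a→16
  16='aa' goto ·  ←P4

BFS fail/out derivation:
  n1('d'): parent n0 fail=0; on 'd' 0 → fail=0;  out {0}∪∅={0}
  n2('b'): parent n0 fail=0; on 'b' 0 → fail=0;  out ∅∪∅=∅
  n15('a'): parent n0 fail=0; on 'a' 0 → fail=0;  out ∅∪∅=∅
  n3('bd'): parent n2 fail=0; on 'd' 0 → fail=1;  out ∅∪{0}={0}
  n7('dc'): parent n1 fail=0; on 'c' 0 → fail=0;  out ∅∪∅=∅
  n10('da'): parent n1 fail=0; on 'a' 0 → fail=15;  out ∅∪∅=∅
  n16('aa'): parent n15 fail=0; on 'a' 0 → fail=15;  out {4}∪∅={4}
  n4('bdc'): parent n3 fail=1; on 'c' 1 → fail=7;  out ∅∪∅=∅
  n8('dcb'): parent n7 fail=0; on 'b' 0 → fail=2;  out ∅∪∅=∅
  n11('dac'): parent n10 fail=15; on 'c' 15→0 → fail=0;  out ∅∪∅=∅
  n5('bdca'): parent n4 fail=7; on 'a' 7→0 → fail=15;  out ∅∪∅=∅
  n9('dcba'): parent n8 fail=2; on 'a' 2→0 → fail=15;  out {2}∪∅={2}
  n12('daca'): parent n11 fail=0; on 'a' 0 → fail=15;  out ∅∪∅=∅
  n6('bdcaa'): parent n5 fail=15; on 'a' 15 → fail=16;  out {1}∪{4}={1,4}
  n13('dacac'): parent n12 fail=15; on 'c' 15→0 → fail=0;  out ∅∪∅=∅
  n14('dacaca'): parent n13 fail=0; on 'a' 0 → fail=15;  out {3}∪∅={3}

Scan:
pos 0 'a': at 15
pos 1 'd': at 1 ·f  ** P0@[1:1]
pos 2 'a': at 10
pos 3 'd': at 1 ·f  ** P0@[3:3]
pos 4 'c': at 7
pos 5 'b': at 8
pos 6 'd': at 3 ·f  ** P0@[6:6]
pos 7 'c': at 4
pos 8 'b': at 8 ·f
pos 9 'a': at 9  ** P2@[6:9]
pos 10 'd': at 1 ·f  ** P0@[10:10]
pos 11 'd': at 1 ·f  ** P0@[11:11]
pos 12 'c': at 7
pos 13 'b': at 8
pos 14 'a': at 9  ** P2@[11:14]
pos 15 'a': at 16 ·f  ** P4@[14:15]
pos 16 'd': at 1 ·f  ** P0@[16:16]
pos 17 'd': at 1 ·f  ** P0@[17:17]
pos 18 'c': at 7
pos 19 'b': at 8
pos 20 'a': at 9  ** P2@[17:20]
pos 21 'd': at 1 ·f  ** P0@[21:21]
pos 22 'c': at 7
pos 23 'b': at 8
pos 24 'a': at 9  ** P2@[21:24]
pos 25 'b': at 2 ·f
pos 26 'd': at 3  ** P0@[26:26]
pos 27 'c': at 4
pos 28 'a': at 5
pos 29 'a': at 6  ** P1@[25:29],P4@[28:29]
pos 30 'b': at 2 ·f
pos 31 'b': at 2 ·f
pos 32 'd': at 3  ** P0@[32:32]
pos 33 'c': at 4
pos 34 'a': at 5
pos 35 'a': at 6  ** P1@[31:35],P4@[34:35]
pos 36 'b': at 2 ·f
pos 37 'c': at 0 ·f
pos 38 'b': at 2
pos 39 'c': at 0 ·f
pos 40 'b': at 2
pos 41 'd': at 3  ** P0@[41:41]
pos 42 'c': at 4
pos 43 'd': at 1 ·f  ** P0@[43:43]
pos 44 'c': at 7
pos 45 'b': at 8
pos 46 'c': at 0 ·f
pos 47 'b': at 2
pos 48 'a': at 15 ·f
pos 49 'a': at 16  ** P4@[48:49]
pos 50 'a': at 16 ·f  ** P4@[49:50]
pos 51 'b': at 2 ·f
pos 52 'd': at 3  ** P0@[52:52]
pos 53 'a': at 10 ·f
pos 54 'c': at 11
pos 55 'a': at 12
pos 56 'c': at 13
pos 57 'a': at 14  ** P3@[52:57]
pos 58 'b': at 2 ·f
pos 59 'd': at 3  ** P0@[59:59]
pos 60 'd': at 1 ·f  ** P0@[60:60]
pos 61 'a': at 10
pos 62 'a': at 16 ·f  ** P4@[61:62]
pos 63 'a': at 16 ·f  ** P4@[62:63]
pos 64 'a': at 16 ·f  ** P4@[63:64]
pos 65 'c': at 0 ·f
pos 66 'd': at 1  ** P0@[66:66]
pos 67 'c': at 7
pos 68 'a': at 15 ·f
pos 69 'a': at 16  ** P4@[68:69]
pos 70 'd': at 1 ·f  ** P0@[70:70]
pos 71 'c': at 7
pos 72 'b': at 8
pos 73 'a': at 9  ** P2@[70:73]
pos 74 'a': at 16 ·f  ** P4@[73:74]
pos 75 'd': at 1 ·f  ** P0@[75:75]

All matches (sorted): [[1,0],[3,0],[6,0],[9,2],[10,0],[11,0],[14,2],[15,4],[16,0],[17,0],[20,2],[21,0],[24,2],[26,0],[29,1],[29,4],[32,0],[35,1],[35,4],[41,0],[43,0],[49,4],[50,4],[52,0],[57,3],[59,0],[60,0],[62,4],[63,4],[64,4],[66,0],[69,4],[70,0],[73,2],[74,4],[75,0]]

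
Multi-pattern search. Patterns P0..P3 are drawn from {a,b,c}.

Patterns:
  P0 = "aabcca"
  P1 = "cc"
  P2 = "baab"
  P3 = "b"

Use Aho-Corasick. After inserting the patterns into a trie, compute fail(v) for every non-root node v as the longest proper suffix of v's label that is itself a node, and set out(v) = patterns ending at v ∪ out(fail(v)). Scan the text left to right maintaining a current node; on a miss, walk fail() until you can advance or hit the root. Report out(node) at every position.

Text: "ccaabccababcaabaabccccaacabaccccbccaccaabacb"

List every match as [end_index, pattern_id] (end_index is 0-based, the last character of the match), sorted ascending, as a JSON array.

Construct AC machine:
Trie nodes:
  n0 'ε': a→1 b→9 c→7
  n1 'a': a→2
  n2 'aa': b→3
  n3 'aab': c→4
  n4 'aabc': c→5
  n5 'aabcc': a→6
  n6 'aabcca': ·  ←P0
  n7 'c': c→8
  n8 'cc': ·  ←P1
  n9 'b': a→10  ←P3
  n10 'ba': a→11
  n11 'baa': b→12
  n12 'baab': ·  ←P2

Failure links (BFS by depth):
  n1('a'): parent n0 fail=0; on 'a' 0 → fail=0;  out ∅∪∅=∅
  n7('c'): parent n0 fail=0; on 'c' 0 → fail=0;  out ∅∪∅=∅
  n9('b'): parent n0 fail=0; on 'b' 0 → fail=0;  out {3}∪∅={3}
  n2('aa'): parent n1 fail=0; on 'a' 0 → fail=1;  out ∅∪∅=∅
  n8('cc'): parent n7 fail=0; on 'c' 0 → fail=7;  out {1}∪∅={1}
  n10('ba'): parent n9 fail=0; on 'a' 0 → fail=1;  out ∅∪∅=∅
  n3('aab'): parent n2 fail=1; on 'b' 1→0 → fail=9;  out ∅∪{3}={3}
  n11('baa'): parent n10 fail=1; on 'a' 1 → fail=2;  out ∅∪∅=∅
  n4('aabc'): parent n3 fail=9; on 'c' 9→0 → fail=7;  out ∅∪∅=∅
  n12('baab'): parent n11 fail=2; on 'b' 2 → fail=3;  out {2}∪{3}={2,3}
  n5('aabcc'): parent n4 fail=7; on 'c' 7 → fail=8;  out ∅∪{1}={1}
  n6('aabcca'): parent n5 fail=8; on 'a' 8→7→0 → fail=1;  out {0}∪∅={0}

Text stream:
[0] read 'c'  n0⇒n7
[1] read 'c'  n7⇒n8  ** P1@[0:1]
[2] read 'a'  n8⇒n1 ·f
[3] read 'a'  n1⇒n2
[4] read 'b'  n2⇒n3  ** P3@[4:4]
[5] read 'c'  n3⇒n4
[6] read 'c'  n4⇒n5  ** P1@[5:6]
[7] read 'a'  n5⇒n6  ** P0@[2:7]
[8] read 'b'  n6⇒n9 ·f  ** P3@[8:8]
[9] read 'a'  n9⇒n10
[10] read 'b'  n10⇒n9 ·f  ** P3@[10:10]
[11] read 'c'  n9⇒n7 ·f
[12] read 'a'  n7⇒n1 ·f
[13] read 'a'  n1⇒n2
[14] read 'b'  n2⇒n3  ** P3@[14:14]
[15] read 'a'  n3⇒n10 ·f
[16] read 'a'  n10⇒n11
[17] read 'b'  n11⇒n12  ** P2@[14:17],P3@[17:17]
[18] read 'c'  n12⇒n4 ·f
[19] read 'c'  n4⇒n5  ** P1@[18:19]
[20] read 'c'  n5⇒n8 ·f  ** P1@[19:20]
[21] read 'c'  n8⇒n8 ·f  ** P1@[20:21]
[22] read 'a'  n8⇒n1 ·f
[23] read 'a'  n1⇒n2
[24] read 'c'  n2⇒n7 ·f
[25] read 'a'  n7⇒n1 ·f
[26] read 'b'  n1⇒n9 ·f  ** P3@[26:26]
[27] read 'a'  n9⇒n10
[28] read 'c'  n10⇒n7 ·f
[29] read 'c'  n7⇒n8  ** P1@[28:29]
[30] read 'c'  n8⇒n8 ·f  ** P1@[29:30]
[31] read 'c'  n8⇒n8 ·f  ** P1@[30:31]
[32] read 'b'  n8⇒n9 ·f  ** P3@[32:32]
[33] read 'c'  n9⇒n7 ·f
[34] read 'c'  n7⇒n8  ** P1@[33:34]
[35] read 'a'  n8⇒n1 ·f
[36] read 'c'  n1⇒n7 ·f
[37] read 'c'  n7⇒n8  ** P1@[36:37]
[38] read 'a'  n8⇒n1 ·f
[39] read 'a'  n1⇒n2
[40] read 'b'  n2⇒n3  ** P3@[40:40]
[41] read 'a'  n3⇒n10 ·f
[42] read 'c'  n10⇒n7 ·f
[43] read 'b'  n7⇒n9 ·f  ** P3@[43:43]

Matches: [[1,1],[4,3],[6,1],[7,0],[8,3],[10,3],[14,3],[17,2],[17,3],[19,1],[20,1],[21,1],[26,3],[29,1],[30,1],[31,1],[32,3],[34,1],[37,1],[40,3],[43,3]]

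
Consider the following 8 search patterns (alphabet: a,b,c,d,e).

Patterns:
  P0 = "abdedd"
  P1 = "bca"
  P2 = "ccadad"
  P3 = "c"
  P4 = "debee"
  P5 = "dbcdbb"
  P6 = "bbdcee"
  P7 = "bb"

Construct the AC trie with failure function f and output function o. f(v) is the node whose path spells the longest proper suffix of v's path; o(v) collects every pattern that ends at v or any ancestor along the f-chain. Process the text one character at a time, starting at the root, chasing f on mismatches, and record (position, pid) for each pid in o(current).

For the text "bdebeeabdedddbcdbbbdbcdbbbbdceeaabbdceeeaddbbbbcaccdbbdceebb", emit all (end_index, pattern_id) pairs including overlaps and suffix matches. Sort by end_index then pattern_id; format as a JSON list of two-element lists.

Build:
Trie nodes:
  0='ε' goto a→1 b→7 c→10 d→16
  1='a' goto b→2
  2='ab' goto d→3
  3='abd' goto e→4
  4='abde' goto d→5
  5='abded' goto d→6
  6='abdedd' goto ·  ←P0
  7='b' goto b→26 c→8
  8='bc' goto a→9
  9='bca' goto ·  ←P1
  10='c' goto c→11  ←P3
  11='cc' goto a→12
  12='cca' goto d→13
  13='ccad' goto a→14
  14='ccada' goto d→15
  15='ccadad' goto ·  ←P2
  16='d' goto b→21 e→17
  17='de' goto b→18
  18='deb' goto e→19
  19='debe' goto e→20
  20='debee' goto ·  ←P4
  21='db' goto c→22
  22='dbc' goto d→23
  23='dbcd' goto b→24
  24='dbcdb' goto b→25
  25='dbcdbb' goto ·  ←P5
  26='bb' goto d→27  ←P7
  27='bbd' goto c→28
  28='bbdc' goto e→29
  29='bbdce' goto e→30
  30='bbdcee' goto ·  ←P6

Failure links (BFS by depth):
  n1('a'): parent n0 fail=0; on 'a' 0 → fail=0;  out ∅∪∅=∅
  n7('b'): parent n0 fail=0; on 'b' 0 → fail=0;  out ∅∪∅=∅
  n10('c'): parent n0 fail=0; on 'c' 0 → fail=0;  out {3}∪∅={3}
  n16('d'): parent n0 fail=0; on 'd' 0 → fail=0;  out ∅∪∅=∅
  n2('ab'): parent n1 fail=0; on 'b' 0 → fail=7;  out ∅∪∅=∅
  n8('bc'): parent n7 fail=0; on 'c' 0 → fail=10;  out ∅∪{3}={3}
  n11('cc'): parent n10 fail=0; on 'c' 0 → fail=10;  out ∅∪{3}={3}
  n17('de'): parent n16 fail=0; on 'e' 0 → fail=0;  out ∅∪∅=∅
  n21('db'): parent n16 fail=0; on 'b' 0 → fail=7;  out ∅∪∅=∅
  n26('bb'): parent n7 fail=0; on 'b' 0 → fail=7;  out {7}∪∅={7}
  n3('abd'): parent n2 fail=7; on 'd' 7→0 → fail=16;  out ∅∪∅=∅
  n9('bca'): parent n8 fail=10; on 'a' 10→0 → fail=1;  out {1}∪∅={1}
  n12('cca'): parent n11 fail=10; on 'a' 10→0 → fail=1;  out ∅∪∅=∅
  n18('deb'): parent n17 fail=0; on 'b' 0 → fail=7;  out ∅∪∅=∅
  n22('dbc'): parent n21 fail=7; on 'c' 7 → fail=8;  out ∅∪{3}={3}
  n27('bbd'): parent n26 fail=7; on 'd' 7→0 → fail=16;  out ∅∪∅=∅
  n4('abde'): parent n3 fail=16; on 'e' 16 → fail=17;  out ∅∪∅=∅
  n13('ccad'): parent n12 fail=1; on 'd' 1→0 → fail=16;  out ∅∪∅=∅
  n19('debe'): parent n18 fail=7; on 'e' 7→0 → fail=0;  out ∅∪∅=∅
  n23('dbcd'): parent n22 fail=8; on 'd' 8→10→0 → fail=16;  out ∅∪∅=∅
  n28('bbdc'): parent n27 fail=16; on 'c' 16→0 → fail=10;  out ∅∪{3}={3}
  n5('abded'): parent n4 fail=17; on 'd' 17→0 → fail=16;  out ∅∪∅=∅
  n14('ccada'): parent n13 fail=16; on 'a' 16→0 → fail=1;  out ∅∪∅=∅
  n20('debee'): parent n19 fail=0; on 'e' 0 → fail=0;  out {4}∪∅={4}
  n24('dbcdb'): parent n23 fail=16; on 'b' 16 → fail=21;  out ∅∪∅=∅
  n29('bbdce'): parent n28 fail=10; on 'e' 10→0 → fail=0;  out ∅∪∅=∅
  n6('abdedd'): parent n5 fail=16; on 'd' 16→0 → fail=16;  out {0}∪∅={0}
  n15('ccadad'): parent n14 fail=1; on 'd' 1→0 → fail=16;  out {2}∪∅={2}
  n25('dbcdbb'): parent n24 fail=21; on 'b' 21→7 → fail=26;  out {5}∪{7}={5,7}
  n30('bbdcee'): parent n29 fail=0; on 'e' 0 → fail=0;  out {6}∪∅={6}

Scan:
i=0 'b': node 0→7
i=1 'd': node 7→16 (fail-walked)
i=2 'e': node 16→17
i=3 'b': node 17→18
i=4 'e': node 18→19
i=5 'e': node 19→20  emit P4@[1:5]
i=6 'a': node 20→1 (fail-walked)
i=7 'b': node 1→2
i=8 'd': node 2→3
i=9 'e': node 3→4
i=10 'd': node 4→5
i=11 'd': node 5→6  emit P0@[6:11]
i=12 'd': node 6→16 (fail-walked)
i=13 'b': node 16→21
i=14 'c': node 21→22  emit P3@[14:14]
i=15 'd': node 22→23
i=16 'b': node 23→24
i=17 'b': node 24→25  emit P5@[12:17],P7@[16:17]
i=18 'b': node 25→26 (fail-walked)  emit P7@[17:18]
i=19 'd': node 26→27
i=20 'b': node 27→21 (fail-walked)
i=21 'c': node 21→22  emit P3@[21:21]
i=22 'd': node 22→23
i=23 'b': node 23→24
i=24 'b': node 24→25  emit P5@[19:24],P7@[23:24]
i=25 'b': node 25→26 (fail-walked)  emit P7@[24:25]
i=26 'b': node 26→26 (fail-walked)  emit P7@[25:26]
i=27 'd': node 26→27
i=28 'c': node 27→28  emit P3@[28:28]
i=29 'e': node 28→29
i=30 'e': node 29→30  emit P6@[25:30]
i=31 'a': node 30→1 (fail-walked)
i=32 'a': node 1→1 (fail-walked)
i=33 'b': node 1→2
i=34 'b': node 2→26 (fail-walked)  emit P7@[33:34]
i=35 'd': node 26→27
i=36 'c': node 27→28  emit P3@[36:36]
i=37 'e': node 28→29
i=38 'e': node 29→30  emit P6@[33:38]
i=39 'e': node 30→0 (fail-walked)
i=40 'a': node 0→1
i=41 'd': node 1→16 (fail-walked)
i=42 'd': node 16→16 (fail-walked)
i=43 'b': node 16→21
i=44 'b': node 21→26 (fail-walked)  emit P7@[43:44]
i=45 'b': node 26→26 (fail-walked)  emit P7@[44:45]
i=46 'b': node 26→26 (fail-walked)  emit P7@[45:46]
i=47 'c': node 26→8 (fail-walked)  emit P3@[47:47]
i=48 'a': node 8→9  emit P1@[46:48]
i=49 'c': node 9→10 (fail-walked)  emit P3@[49:49]
i=50 'c': node 10→11  emit P3@[50:50]
i=51 'd': node 11→16 (fail-walked)
i=52 'b': node 16→21
i=53 'b': node 21→26 (fail-walked)  emit P7@[52:53]
i=54 'd': node 26→27
i=55 'c': node 27→28  emit P3@[55:55]
i=56 'e': node 28→29
i=57 'e': node 29→30  emit P6@[52:57]
i=58 'b': node 30→7 (fail-walked)
i=59 'b': node 7→26  emit P7@[58:59]

All matches (sorted): [[5,4],[11,0],[14,3],[17,5],[17,7],[18,7],[21,3],[24,5],[24,7],[25,7],[26,7],[28,3],[30,6],[34,7],[36,3],[38,6],[44,7],[45,7],[46,7],[47,3],[48,1],[49,3],[50,3],[53,7],[55,3],[57,6],[59,7]]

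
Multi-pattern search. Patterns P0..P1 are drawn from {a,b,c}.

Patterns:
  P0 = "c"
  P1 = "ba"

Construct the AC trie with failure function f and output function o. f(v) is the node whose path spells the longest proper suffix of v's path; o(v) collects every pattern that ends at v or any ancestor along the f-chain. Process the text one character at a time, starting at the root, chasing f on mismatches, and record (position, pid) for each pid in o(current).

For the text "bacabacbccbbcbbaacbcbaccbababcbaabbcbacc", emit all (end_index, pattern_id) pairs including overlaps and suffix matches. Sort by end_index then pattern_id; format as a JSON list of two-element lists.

Construct AC machine:
Trie nodes:
  0='ε' goto b→2 c→1
  1='c' goto ·  ←P0
  2='b' goto a→3
  3='ba' goto ·  ←P1

Failure links (BFS by depth):
  fail(1) 'c': from fail(0)=0 chase 'c': 0 ⇒ 0;  out={0}∪out(0)={0}
  fail(2) 'b': from fail(0)=0 chase 'b': 0 ⇒ 0;  out=∅∪out(0)=∅
  fail(3) 'ba': from fail(2)=0 chase 'a': 0 ⇒ 0;  out={1}∪out(0)={1}

Text stream:
[0] read 'b'  n0⇒n2
[1] read 'a'  n2⇒n3  emit P1@[0:1]
[2] read 'c'  n3⇒n1 (fail-walked)  emit P0@[2:2]
[3] read 'a'  n1⇒n0 (fail-walked)
[4] read 'b'  n0⇒n2
[5] read 'a'  n2⇒n3  emit P1@[4:5]
[6] read 'c'  n3⇒n1 (fail-walked)  emit P0@[6:6]
[7] read 'b'  n1⇒n2 (fail-walked)
[8] read 'c'  n2⇒n1 (fail-walked)  emit P0@[8:8]
[9] read 'c'  n1⇒n1 (fail-walked)  emit P0@[9:9]
[10] read 'b'  n1⇒n2 (fail-walked)
[11] read 'b'  n2⇒n2 (fail-walked)
[12] read 'c'  n2⇒n1 (fail-walked)  emit P0@[12:12]
[13] read 'b'  n1⇒n2 (fail-walked)
[14] read 'b'  n2⇒n2 (fail-walked)
[15] read 'a'  n2⇒n3  emit P1@[14:15]
[16] read 'a'  n3⇒n0 (fail-walked)
[17] read 'c'  n0⇒n1  emit P0@[17:17]
[18] read 'b'  n1⇒n2 (fail-walked)
[19] read 'c'  n2⇒n1 (fail-walked)  emit P0@[19:19]
[20] read 'b'  n1⇒n2 (fail-walked)
[21] read 'a'  n2⇒n3  emit P1@[20:21]
[22] read 'c'  n3⇒n1 (fail-walked)  emit P0@[22:22]
[23] read 'c'  n1⇒n1 (fail-walked)  emit P0@[23:23]
[24] read 'b'  n1⇒n2 (fail-walked)
[25] read 'a'  n2⇒n3  emit P1@[24:25]
[26] read 'b'  n3⇒n2 (fail-walked)
[27] read 'a'  n2⇒n3  emit P1@[26:27]
[28] read 'b'  n3⇒n2 (fail-walked)
[29] read 'c'  n2⇒n1 (fail-walked)  emit P0@[29:29]
[30] read 'b'  n1⇒n2 (fail-walked)
[31] read 'a'  n2⇒n3  emit P1@[30:31]
[32] read 'a'  n3⇒n0 (fail-walked)
[33] read 'b'  n0⇒n2
[34] read 'b'  n2⇒n2 (fail-walked)
[35] read 'c'  n2⇒n1 (fail-walked)  emit P0@[35:35]
[36] read 'b'  n1⇒n2 (fail-walked)
[37] read 'a'  n2⇒n3  emit P1@[36:37]
[38] read 'c'  n3⇒n1 (fail-walked)  emit P0@[38:38]
[39] read 'c'  n1⇒n1 (fail-walked)  emit P0@[39:39]

Result: [[1,1],[2,0],[5,1],[6,0],[8,0],[9,0],[12,0],[15,1],[17,0],[19,0],[21,1],[22,0],[23,0],[25,1],[27,1],[29,0],[31,1],[35,0],[37,1],[38,0],[39,0]]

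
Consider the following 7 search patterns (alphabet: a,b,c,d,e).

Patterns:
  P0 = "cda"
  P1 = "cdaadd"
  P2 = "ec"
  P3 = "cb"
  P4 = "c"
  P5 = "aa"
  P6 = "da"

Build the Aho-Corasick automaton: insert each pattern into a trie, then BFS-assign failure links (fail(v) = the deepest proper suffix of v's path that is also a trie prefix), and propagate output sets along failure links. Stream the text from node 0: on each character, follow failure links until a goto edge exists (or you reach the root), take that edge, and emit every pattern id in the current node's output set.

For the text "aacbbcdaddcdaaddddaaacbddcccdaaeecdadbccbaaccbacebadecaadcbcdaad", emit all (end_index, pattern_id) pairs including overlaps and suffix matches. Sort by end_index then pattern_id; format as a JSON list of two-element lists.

Build:
Trie nodes:
  0='ε' goto a→10 c→1 d→12 e→7
  1='c' goto b→9 d→2  ←P4
  2='cd' goto a→3
  3='cda' goto a→4  ←P0
  4='cdaa' goto d→5
  5='cdaad' goto d→6
  6='cdaadd' goto ·  ←P1
  7='e' goto c→8
  8='ec' goto ·  ←P2
  9='cb' goto ·  ←P3
  10='a' goto a→11
  11='aa' goto ·  ←P5
  12='d' goto a→13
  13='da' goto ·  ←P6

BFS fail/out derivation:
  fail(1) 'c': from fail(0)=0 chase 'c': 0 ⇒ 0;  out={4}∪out(0)={4}
  fail(7) 'e': from fail(0)=0 chase 'e': 0 ⇒ 0;  out=∅∪out(0)=∅
  fail(10) 'a': from fail(0)=0 chase 'a': 0 ⇒ 0;  out=∅∪out(0)=∅
  fail(12) 'd': from fail(0)=0 chase 'd': 0 ⇒ 0;  out=∅∪out(0)=∅
  fail(2) 'cd': from fail(1)=0 chase 'd': 0 ⇒ 12;  out=∅∪out(12)=∅
  fail(8) 'ec': from fail(7)=0 chase 'c': 0 ⇒ 1;  out={2}∪out(1)={2,4}
  fail(9) 'cb': from fail(1)=0 chase 'b': 0 ⇒ 0;  out={3}∪out(0)={3}
  fail(11) 'aa': from fail(10)=0 chase 'a': 0 ⇒ 10;  out={5}∪out(10)={5}
  fail(13) 'da': from fail(12)=0 chase 'a': 0 ⇒ 10;  out={6}∪out(10)={6}
  fail(3) 'cda': from fail(2)=12 chase 'a': 12 ⇒ 13;  out={0}∪out(13)={0,6}
  fail(4) 'cdaa': from fail(3)=13 chase 'a': 13→10 ⇒ 11;  out=∅∪out(11)={5}
  fail(5) 'cdaad': from fail(4)=11 chase 'd': 11→10→0 ⇒ 12;  out=∅∪out(12)=∅
  fail(6) 'cdaadd': from fail(5)=12 chase 'd': 12→0 ⇒ 12;  out={1}∪out(12)={1}

Scan:
[0] read 'a'  n0⇒n10
[1] read 'a'  n10⇒n11  emit P5@[0:1]
[2] read 'c'  n11⇒n1 (fail-walked)  emit P4@[2:2]
[3] read 'b'  n1⇒n9  emit P3@[2:3]
[4] read 'b'  n9⇒n0 (fail-walked)
[5] read 'c'  n0⇒n1  emit P4@[5:5]
[6] read 'd'  n1⇒n2
[7] read 'a'  n2⇒n3  emit P0@[5:7],P6@[6:7]
[8] read 'd'  n3⇒n12 (fail-walked)
[9] read 'd'  n12⇒n12 (fail-walked)
[10] read 'c'  n12⇒n1 (fail-walked)  emit P4@[10:10]
[11] read 'd'  n1⇒n2
[12] read 'a'  n2⇒n3  emit P0@[10:12],P6@[11:12]
[13] read 'a'  n3⇒n4  emit P5@[12:13]
[14] read 'd'  n4⇒n5
[15] read 'd'  n5⇒n6  emit P1@[10:15]
[16] read 'd'  n6⇒n12 (fail-walked)
[17] read 'd'  n12⇒n12 (fail-walked)
[18] read 'a'  n12⇒n13  emit P6@[17:18]
[19] read 'a'  n13⇒n11 (fail-walked)  emit P5@[18:19]
[20] read 'a'  n11⇒n11 (fail-walked)  emit P5@[19:20]
[21] read 'c'  n11⇒n1 (fail-walked)  emit P4@[21:21]
[22] read 'b'  n1⇒n9  emit P3@[21:22]
[23] read 'd'  n9⇒n12 (fail-walked)
[24] read 'd'  n12⇒n12 (fail-walked)
[25] read 'c'  n12⇒n1 (fail-walked)  emit P4@[25:25]
[26] read 'c'  n1⇒n1 (fail-walked)  emit P4@[26:26]
[27] read 'c'  n1⇒n1 (fail-walked)  emit P4@[27:27]
[28] read 'd'  n1⇒n2
[29] read 'a'  n2⇒n3  emit P0@[27:29],P6@[28:29]
[30] read 'a'  n3⇒n4  emit P5@[29:30]
[31] read 'e'  n4⇒n7 (fail-walked)
[32] read 'e'  n7⇒n7 (fail-walked)
[33] read 'c'  n7⇒n8  emit P2@[32:33],P4@[33:33]
[34] read 'd'  n8⇒n2 (fail-walked)
[35] read 'a'  n2⇒n3  emit P0@[33:35],P6@[34:35]
[36] read 'd'  n3⇒n12 (fail-walked)
[37] read 'b'  n12⇒n0 (fail-walked)
[38] read 'c'  n0⇒n1  emit P4@[38:38]
[39] read 'c'  n1⇒n1 (fail-walked)  emit P4@[39:39]
[40] read 'b'  n1⇒n9  emit P3@[39:40]
[41] read 'a'  n9⇒n10 (fail-walked)
[42] read 'a'  n10⇒n11  emit P5@[41:42]
[43] read 'c'  n11⇒n1 (fail-walked)  emit P4@[43:43]
[44] read 'c'  n1⇒n1 (fail-walked)  emit P4@[44:44]
[45] read 'b'  n1⇒n9  emit P3@[44:45]
[46] read 'a'  n9⇒n10 (fail-walked)
[47] read 'c'  n10⇒n1 (fail-walked)  emit P4@[47:47]
[48] read 'e'  n1⇒n7 (fail-walked)
[49] read 'b'  n7⇒n0 (fail-walked)
[50] read 'a'  n0⇒n10
[51] read 'd'  n10⇒n12 (fail-walked)
[52] read 'e'  n12⇒n7 (fail-walked)
[53] read 'c'  n7⇒n8  emit P2@[52:53],P4@[53:53]
[54] read 'a'  n8⇒n10 (fail-walked)
[55] read 'a'  n10⇒n11  emit P5@[54:55]
[56] read 'd'  n11⇒n12 (fail-walked)
[57] read 'c'  n12⇒n1 (fail-walked)  emit P4@[57:57]
[58] read 'b'  n1⇒n9  emit P3@[57:58]
[59] read 'c'  n9⇒n1 (fail-walked)  emit P4@[59:59]
[60] read 'd'  n1⇒n2
[61] read 'a'  n2⇒n3  emit P0@[59:61],P6@[60:61]
[62] read 'a'  n3⇒n4  emit P5@[61:62]
[63] read 'd'  n4⇒n5

All matches (sorted): [[1,5],[2,4],[3,3],[5,4],[7,0],[7,6],[10,4],[12,0],[12,6],[13,5],[15,1],[18,6],[19,5],[20,5],[21,4],[22,3],[25,4],[26,4],[27,4],[29,0],[29,6],[30,5],[33,2],[33,4],[35,0],[35,6],[38,4],[39,4],[40,3],[42,5],[43,4],[44,4],[45,3],[47,4],[53,2],[53,4],[55,5],[57,4],[58,3],[59,4],[61,0],[61,6],[62,5]]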